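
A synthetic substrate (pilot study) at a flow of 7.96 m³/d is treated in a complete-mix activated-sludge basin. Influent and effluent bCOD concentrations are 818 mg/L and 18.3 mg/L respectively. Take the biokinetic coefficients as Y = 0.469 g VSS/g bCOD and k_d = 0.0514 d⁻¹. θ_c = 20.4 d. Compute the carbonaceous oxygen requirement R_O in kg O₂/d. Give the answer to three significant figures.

Correct the yield for decay: Y_obs = Y/(1 + k_d θ_c) = 0.469 / (1 + 0.0514 × 20.4) = 0.469 / 2.049 = 0.2289.
Q·(S₀ − S) = 7.96 × (818 − 18.3) × 10⁻³ = 6.366 kg/d removed.
P_X = Y_obs·Q·(S₀ − S) = 0.2289 × 6.366 = 1.457 kg VSS/d.
R_O = Q·ΔS − 1.42 P_X = 6.366 − 2.069 = 4.296 kg O₂/d.

R_O ≈ 4.30 kg O₂/d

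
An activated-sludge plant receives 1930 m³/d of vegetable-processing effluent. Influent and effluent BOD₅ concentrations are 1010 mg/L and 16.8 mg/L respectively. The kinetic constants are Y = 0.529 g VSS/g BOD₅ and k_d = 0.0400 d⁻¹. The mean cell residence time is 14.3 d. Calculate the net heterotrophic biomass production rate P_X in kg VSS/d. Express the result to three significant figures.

Observed yield with endogenous decay: Y_obs = Y / (1 + k_d·θ_c) = 0.529 / (1 + 0.0400 × 14.3) = 0.529 / 1.572 = 0.3365 g VSS/g BOD₅.
Q·(S₀ − S) = 1930 × (1010 − 16.8) × 10⁻³ = 1917 kg/d removed.
Biomass produced: P_X = Y_obs·Q·ΔS = 0.3365 × 1917 ≈ 645.1 kg VSS/d.

P_X ≈ 645 kg VSS/d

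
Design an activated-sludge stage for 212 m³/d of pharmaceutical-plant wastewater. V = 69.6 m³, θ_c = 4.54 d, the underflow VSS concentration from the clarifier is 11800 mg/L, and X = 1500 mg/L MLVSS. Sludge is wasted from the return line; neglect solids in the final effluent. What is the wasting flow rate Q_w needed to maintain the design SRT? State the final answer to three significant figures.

Wasting from the return line (neglecting effluent solids): Q_w = V·X / (θ_c·X_r) = 69.60 × 1500 / (4.54 × 11800) = 1.949 m³/d.

Q_w ≈ 1.95 m³/d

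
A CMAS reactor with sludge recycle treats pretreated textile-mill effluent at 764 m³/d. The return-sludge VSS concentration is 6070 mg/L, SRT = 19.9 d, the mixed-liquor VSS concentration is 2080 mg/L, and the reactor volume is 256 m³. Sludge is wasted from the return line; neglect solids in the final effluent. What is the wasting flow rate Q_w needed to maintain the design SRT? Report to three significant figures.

Q_w = (V·X)/(θ_c X_r) = 256.0 × 2080 / (19.9 × 6070) = 4.408 m³/d.

Q_w ≈ 4.41 m³/d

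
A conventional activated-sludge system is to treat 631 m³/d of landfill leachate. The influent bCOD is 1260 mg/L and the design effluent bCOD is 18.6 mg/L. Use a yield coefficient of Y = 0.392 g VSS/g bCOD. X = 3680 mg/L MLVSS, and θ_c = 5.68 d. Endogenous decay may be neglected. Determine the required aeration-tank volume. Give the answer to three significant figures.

V ≈ 474 m³

V·X = Y·Q·ΔS·θ_c gives V = 0.392 × 631 × (1260 − 18.6) × 5.68 / 3680 = 473.9 m³.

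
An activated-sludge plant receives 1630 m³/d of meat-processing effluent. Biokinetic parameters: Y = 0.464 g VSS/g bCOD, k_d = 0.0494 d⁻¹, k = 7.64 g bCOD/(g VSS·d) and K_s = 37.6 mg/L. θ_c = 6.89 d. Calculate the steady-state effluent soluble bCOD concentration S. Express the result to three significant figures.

S ≈ 2.18 mg/L

From the Monod/SRT balance for a CMAS, S = K_s·(1+k_d θ_c)/[θ_c·(Y k − k_d) − 1] = 37.6 × (1 + 0.0494 × 6.89) / [6.89 × (0.464 × 7.64 − 0.0494) − 1] = 50.40 / 23.08 = 2.183 mg/L.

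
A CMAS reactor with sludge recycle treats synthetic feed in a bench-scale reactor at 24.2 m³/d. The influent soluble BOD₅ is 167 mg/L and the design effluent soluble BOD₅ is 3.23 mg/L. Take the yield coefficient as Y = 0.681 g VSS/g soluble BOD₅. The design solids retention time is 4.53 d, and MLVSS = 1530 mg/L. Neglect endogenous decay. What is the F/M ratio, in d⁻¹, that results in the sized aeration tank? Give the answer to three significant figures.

F/M ≈ 0.331 d⁻¹

With k_d = 0 the design equation reduces to V = Y Q (S₀−S) θ_c / X = 0.681 × 24.2 × (167 − 3.23) × 4.53 / 1530 = 7.991 m³.
Food-to-microorganism ratio F/M = Q S₀ / (V X) = 24.2 × 167 / (7.991 × 1530) = 0.3305 d⁻¹.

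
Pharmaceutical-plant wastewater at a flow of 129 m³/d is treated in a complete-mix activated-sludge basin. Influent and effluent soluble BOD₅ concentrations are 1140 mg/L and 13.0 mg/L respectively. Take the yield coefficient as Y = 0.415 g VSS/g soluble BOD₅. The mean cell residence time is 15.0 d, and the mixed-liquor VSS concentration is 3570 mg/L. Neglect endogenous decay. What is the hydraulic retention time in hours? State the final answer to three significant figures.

τ ≈ 47.2 h

Biomass mass balance (decay neglected): V·X = Y·Q·(S₀ − S)·θ_c, so V = 0.415 × 129 × (1140 − 13.0) × 15.0 / 3570 = 253.5 m³.
τ = V/Q = 253.5/129 = 1.965 d, or 47.16 h.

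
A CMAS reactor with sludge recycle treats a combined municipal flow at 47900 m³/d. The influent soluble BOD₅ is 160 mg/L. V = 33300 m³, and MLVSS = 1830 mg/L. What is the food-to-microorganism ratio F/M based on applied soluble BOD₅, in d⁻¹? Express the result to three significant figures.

F/M = applied load / biomass = Q·S₀/(V·X) = 47900 × 160 / (33300 × 1830) = 0.1258 d⁻¹.

F/M ≈ 0.126 d⁻¹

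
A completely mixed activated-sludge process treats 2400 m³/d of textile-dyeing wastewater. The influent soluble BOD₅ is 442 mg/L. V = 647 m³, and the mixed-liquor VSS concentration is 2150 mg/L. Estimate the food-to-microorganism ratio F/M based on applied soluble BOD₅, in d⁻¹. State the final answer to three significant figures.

F/M = applied load / biomass = Q·S₀/(V·X) = 2400 × 442 / (647.0 × 2150) = 0.7626 d⁻¹.

F/M ≈ 0.763 d⁻¹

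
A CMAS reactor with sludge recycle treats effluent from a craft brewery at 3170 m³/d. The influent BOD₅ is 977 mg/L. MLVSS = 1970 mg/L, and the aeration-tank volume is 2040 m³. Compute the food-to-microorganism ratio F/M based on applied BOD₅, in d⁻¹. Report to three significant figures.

F/M = Q·S₀ / (V·X) = 3170 × 977 / (2040 × 1970) = 0.7707 g BOD₅·(g VSS·d)⁻¹.

F/M ≈ 0.771 d⁻¹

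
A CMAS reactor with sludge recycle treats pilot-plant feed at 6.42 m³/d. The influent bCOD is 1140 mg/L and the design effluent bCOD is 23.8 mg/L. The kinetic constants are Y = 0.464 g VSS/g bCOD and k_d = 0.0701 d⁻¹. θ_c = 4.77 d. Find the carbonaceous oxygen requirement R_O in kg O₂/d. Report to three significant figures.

R_O ≈ 3.63 kg O₂/d

The observed yield is Y_obs = Y/(1 + k_d·θ_c) = 0.464 / (1 + 0.0701 × 4.77) = 0.464 / 1.334 = 0.3477 g VSS per g bCOD removed.
ΔS = 1140 − 23.8 = 1116 mg/L, so the substrate removal rate is 6.42 × 1116/1000 = 7.166 kg bCOD/d.
P_X = Y_obs·Q·(S₀ − S) = 0.3477 × 7.166 = 2.492 kg VSS/d.
R_O = Q·(S₀ − S) − 1.42·P_X = 7.166 − 1.42 × 2.492 = 3.628 kg O₂/d.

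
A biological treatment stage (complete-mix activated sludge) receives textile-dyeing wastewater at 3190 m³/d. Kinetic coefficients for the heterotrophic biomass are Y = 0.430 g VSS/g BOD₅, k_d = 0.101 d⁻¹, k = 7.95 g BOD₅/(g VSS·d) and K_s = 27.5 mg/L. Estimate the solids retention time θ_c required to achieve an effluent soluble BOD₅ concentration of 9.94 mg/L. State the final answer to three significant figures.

θ_c ≈ 1.24 d

Specific growth rate at S = 9.94 mg/L: μ = YkS/(K_s+S) = 0.430·7.95·9.94/(27.5+9.94) = 0.9076 d⁻¹.
1/θ_c = 0.9076 − 0.101 = 0.8066 d⁻¹, so θ_c = 1.240 d.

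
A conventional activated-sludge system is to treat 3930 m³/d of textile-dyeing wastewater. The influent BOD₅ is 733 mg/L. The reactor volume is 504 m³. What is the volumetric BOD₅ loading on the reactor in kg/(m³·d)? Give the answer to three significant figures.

L_v ≈ 5.72 kg BOD₅/(m³·d)

Applied BOD₅ load per unit volume = Q·S₀/V = (3930 × 733/1000)/504.0 = 5.716 kg BOD₅·m⁻³·d⁻¹.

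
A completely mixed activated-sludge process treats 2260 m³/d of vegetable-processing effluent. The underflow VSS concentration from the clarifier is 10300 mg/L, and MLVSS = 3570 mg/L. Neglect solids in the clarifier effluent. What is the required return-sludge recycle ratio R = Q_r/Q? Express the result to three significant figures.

R ≈ 0.530

R = Q_r/Q = X/(X_r − X) = 3570 / (10300 − 3570) = 0.5305.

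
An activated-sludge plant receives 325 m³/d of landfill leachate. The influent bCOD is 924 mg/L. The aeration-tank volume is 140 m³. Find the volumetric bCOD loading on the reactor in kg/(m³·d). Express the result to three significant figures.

Applied bCOD load per unit volume = Q·S₀/V = (325 × 924/1000)/140.0 = 2.145 kg bCOD·m⁻³·d⁻¹.

L_v ≈ 2.15 kg bCOD/(m³·d)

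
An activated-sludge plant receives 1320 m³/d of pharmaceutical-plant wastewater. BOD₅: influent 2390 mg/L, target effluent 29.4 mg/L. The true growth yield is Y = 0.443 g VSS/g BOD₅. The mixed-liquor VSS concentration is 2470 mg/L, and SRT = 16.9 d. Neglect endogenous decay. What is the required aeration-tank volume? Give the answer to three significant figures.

V·X = Y·Q·ΔS·θ_c gives V = 0.443 × 1320 × (2390 − 29.4) × 16.9 / 2470 = 9445 m³.

V ≈ 9440 m³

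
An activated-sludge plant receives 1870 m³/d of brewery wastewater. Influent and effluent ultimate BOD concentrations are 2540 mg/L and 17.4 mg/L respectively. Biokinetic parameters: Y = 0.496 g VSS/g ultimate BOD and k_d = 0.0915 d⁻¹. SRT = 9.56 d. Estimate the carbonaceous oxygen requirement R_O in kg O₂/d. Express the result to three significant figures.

R_O ≈ 2950 kg O₂/d

Observed yield with endogenous decay: Y_obs = Y / (1 + k_d·θ_c) = 0.496 / (1 + 0.0915 × 9.56) = 0.496 / 1.875 = 0.2646 g VSS/g ultimate BOD.
Substrate removed = Q·(S₀ − S) = 1870 m³/d × (2540 − 17.4) g/m³ = 4.72×10^6 g/d = 4717 kg/d.
Biomass synthesised: P_X = Y_obs × 4717 = 1248 kg VSS/d.
R_O = Q·ΔS − 1.42 P_X = 4717 − 1772 = 2945 kg O₂/d.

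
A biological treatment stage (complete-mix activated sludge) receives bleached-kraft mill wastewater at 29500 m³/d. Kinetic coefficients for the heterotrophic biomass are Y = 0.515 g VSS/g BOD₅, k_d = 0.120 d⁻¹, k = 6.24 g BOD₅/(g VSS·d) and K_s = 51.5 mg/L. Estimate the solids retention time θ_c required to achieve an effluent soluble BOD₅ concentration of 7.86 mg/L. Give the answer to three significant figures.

From 1/θ_c = Y·k·S/(K_s + S) − k_d: Y·k·S/(K_s+S) = 0.515 × 6.24 × 7.86 / (51.5 + 7.86) = 0.4255 d⁻¹.
1/θ_c = 0.4255 − 0.120 = 0.3055 d⁻¹, so θ_c = 3.273 d.

θ_c ≈ 3.27 d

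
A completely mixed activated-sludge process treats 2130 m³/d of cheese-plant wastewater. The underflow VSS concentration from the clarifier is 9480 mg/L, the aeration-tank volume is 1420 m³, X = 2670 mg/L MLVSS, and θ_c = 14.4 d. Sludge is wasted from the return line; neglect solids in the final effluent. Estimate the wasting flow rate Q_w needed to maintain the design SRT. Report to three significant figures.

Q_w = (V·X)/(θ_c X_r) = 1420 × 2670 / (14.4 × 9480) = 27.77 m³/d.

Q_w ≈ 27.8 m³/d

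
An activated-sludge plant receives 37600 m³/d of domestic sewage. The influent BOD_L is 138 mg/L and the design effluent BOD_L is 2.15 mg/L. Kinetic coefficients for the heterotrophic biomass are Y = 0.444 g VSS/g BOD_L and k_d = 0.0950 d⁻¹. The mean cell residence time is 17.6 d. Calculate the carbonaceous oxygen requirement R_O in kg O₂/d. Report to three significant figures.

Y_obs = Y / (1 + k_d θ_c) = 0.444 / (1 + 0.0950 × 17.6) = 0.444 / 2.672 = 0.1662.
Q·(S₀ − S) = 37600 × (138 − 2.15) × 10⁻³ = 5108 kg/d removed.
Net sludge production P_X = 0.1662 × 5108 = 848.8 kg VSS/d.
R_O = Q·ΔS − 1.42 P_X = 5108 − 1205 = 3903 kg O₂/d.

R_O ≈ 3900 kg O₂/d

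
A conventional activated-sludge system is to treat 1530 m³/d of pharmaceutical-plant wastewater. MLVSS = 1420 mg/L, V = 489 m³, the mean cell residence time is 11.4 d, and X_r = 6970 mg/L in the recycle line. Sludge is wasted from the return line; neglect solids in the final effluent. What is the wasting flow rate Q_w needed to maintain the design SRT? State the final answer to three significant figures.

θ_c = V·X/(Q_w·X_r) when wasting from the recycle, so Q_w = V·X/(θ_c·X_r) = 489.0 × 1420 / (11.4 × 6970) = 8.739 m³/d.

Q_w ≈ 8.74 m³/d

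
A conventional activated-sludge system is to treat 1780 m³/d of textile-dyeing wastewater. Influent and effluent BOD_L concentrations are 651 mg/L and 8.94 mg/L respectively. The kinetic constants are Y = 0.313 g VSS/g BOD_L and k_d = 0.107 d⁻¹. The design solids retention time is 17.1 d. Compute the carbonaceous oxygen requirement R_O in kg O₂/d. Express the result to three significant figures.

R_O ≈ 963 kg O₂/d

Observed yield with endogenous decay: Y_obs = Y / (1 + k_d·θ_c) = 0.313 / (1 + 0.107 × 17.1) = 0.313 / 2.830 = 0.1106 g VSS/g BOD_L.
ΔS = 651 − 8.94 = 642.1 mg/L, so the substrate removal rate is 1780 × 642.1/1000 = 1143 kg BOD_L/d.
Net sludge production P_X = 0.1106 × 1143 = 126.4 kg VSS/d.
R_O = Q·(S₀ − S) − 1.42·P_X = 1143 − 1.42 × 126.4 = 963.4 kg O₂/d.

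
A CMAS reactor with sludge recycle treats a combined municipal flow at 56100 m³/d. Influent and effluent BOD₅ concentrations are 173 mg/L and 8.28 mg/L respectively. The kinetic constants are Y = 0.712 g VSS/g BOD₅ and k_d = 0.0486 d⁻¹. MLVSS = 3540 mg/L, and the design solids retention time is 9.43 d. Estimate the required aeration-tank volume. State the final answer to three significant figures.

Rearranging the biomass balance for a CMAS with decay, V = Y·Q·ΔS·θ_c / [X·(1+k_d θ_c)] = 0.712 × 56100 × (173 − 8.28) × 9.43 / [3540 × (1 + 0.0486 × 9.43)] = 6.2×10^7 / 5162 = 12019 m³.

V ≈ 12000 m³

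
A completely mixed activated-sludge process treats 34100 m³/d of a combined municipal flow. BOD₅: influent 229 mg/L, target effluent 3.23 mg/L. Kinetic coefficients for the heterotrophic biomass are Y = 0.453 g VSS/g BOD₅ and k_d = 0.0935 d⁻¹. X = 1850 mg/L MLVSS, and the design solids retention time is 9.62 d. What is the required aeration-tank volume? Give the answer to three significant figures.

From the SRT design equation V = Y Q (S₀−S) θ_c / [X (1 + k_d θ_c)] = 0.453 × 34100 × (229 − 3.23) × 9.62 / [1850 × (1 + 0.0935 × 9.62)] = 3.36×10^7 / 3514 = 9548 m³.

V ≈ 9550 m³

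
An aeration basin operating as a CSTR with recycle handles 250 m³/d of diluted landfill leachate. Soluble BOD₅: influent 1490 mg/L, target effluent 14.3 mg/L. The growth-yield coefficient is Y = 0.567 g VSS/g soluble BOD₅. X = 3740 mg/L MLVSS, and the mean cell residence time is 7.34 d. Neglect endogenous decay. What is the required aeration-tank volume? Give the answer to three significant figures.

With k_d = 0 the design equation reduces to V = Y Q (S₀−S) θ_c / X = 0.567 × 250 × (1490 − 14.3) × 7.34 / 3740 = 410.5 m³.

V ≈ 411 m³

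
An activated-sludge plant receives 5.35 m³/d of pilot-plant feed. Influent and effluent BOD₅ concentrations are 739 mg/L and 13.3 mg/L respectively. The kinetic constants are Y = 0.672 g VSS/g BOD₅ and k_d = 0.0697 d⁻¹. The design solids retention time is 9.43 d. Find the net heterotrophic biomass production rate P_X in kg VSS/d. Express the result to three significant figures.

The observed yield is Y_obs = Y/(1 + k_d·θ_c) = 0.672 / (1 + 0.0697 × 9.43) = 0.672 / 1.657 = 0.4055 g VSS per g BOD₅ removed.
Q·(S₀ − S) = 5.35 × (739 − 13.3) × 10⁻³ = 3.882 kg/d removed.
Biomass produced: P_X = Y_obs·Q·ΔS = 0.4055 × 3.882 ≈ 1.574 kg VSS/d.

P_X ≈ 1.57 kg VSS/d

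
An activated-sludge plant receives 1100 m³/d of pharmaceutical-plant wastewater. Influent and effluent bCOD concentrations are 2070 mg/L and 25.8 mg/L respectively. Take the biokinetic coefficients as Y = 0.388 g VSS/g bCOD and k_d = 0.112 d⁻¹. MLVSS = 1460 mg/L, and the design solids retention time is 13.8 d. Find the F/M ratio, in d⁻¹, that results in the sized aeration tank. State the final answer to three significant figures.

F/M ≈ 0.481 d⁻¹

From the SRT design equation V = Y Q (S₀−S) θ_c / [X (1 + k_d θ_c)] = 0.388 × 1100 × (2070 − 25.8) × 13.8 / [1460 × (1 + 0.112 × 13.8)] = 1.2×10^7 / 3717 = 3240 m³.
Food-to-microorganism ratio F/M = Q S₀ / (V X) = 1100 × 2070 / (3240 × 1460) = 0.4814 d⁻¹.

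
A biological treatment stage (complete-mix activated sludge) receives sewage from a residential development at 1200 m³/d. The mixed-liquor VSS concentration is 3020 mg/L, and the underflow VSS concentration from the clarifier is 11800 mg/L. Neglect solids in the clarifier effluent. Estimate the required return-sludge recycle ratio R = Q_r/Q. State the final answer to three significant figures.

Solids balance on the clarifier gives (1+R)X = R·X_r, so R = X/(X_r − X) = 3020 / (11800 − 3020) = 0.3440.

R ≈ 0.344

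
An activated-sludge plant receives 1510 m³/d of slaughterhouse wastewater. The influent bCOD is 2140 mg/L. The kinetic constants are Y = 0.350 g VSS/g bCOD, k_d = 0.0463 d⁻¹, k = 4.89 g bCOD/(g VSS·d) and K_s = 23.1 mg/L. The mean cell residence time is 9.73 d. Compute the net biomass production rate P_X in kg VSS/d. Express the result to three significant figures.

P_X ≈ 779 kg VSS/d

From the Monod/SRT balance for a CMAS, S = K_s·(1+k_d θ_c)/[θ_c·(Y k − k_d) − 1] = 23.1 × (1 + 0.0463 × 9.73) / [9.73 × (0.350 × 4.89 − 0.0463) − 1] = 33.51 / 15.20 = 2.204 mg/L.
The observed yield is Y_obs = Y/(1 + k_d·θ_c) = 0.350 / (1 + 0.0463 × 9.73) = 0.350 / 1.450 = 0.2413 g VSS per g bCOD removed.
Mass of bCOD removed per day: Q(S₀ − S) = 1510 × 2138 g/m³ = 3228 kg/d.
So the net sludge growth is P_X = 0.2413 × 3228 = 778.9 kg VSS/d.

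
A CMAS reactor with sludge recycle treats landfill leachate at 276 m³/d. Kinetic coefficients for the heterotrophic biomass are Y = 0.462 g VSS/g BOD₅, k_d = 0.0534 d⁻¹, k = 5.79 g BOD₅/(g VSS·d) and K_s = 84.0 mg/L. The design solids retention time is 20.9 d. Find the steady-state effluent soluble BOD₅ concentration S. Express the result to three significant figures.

S ≈ 3.30 mg/L

From the Monod/SRT balance for a CMAS, S = K_s·(1+k_d θ_c)/[θ_c·(Y k − k_d) − 1] = 84.0 × (1 + 0.0534 × 20.9) / [20.9 × (0.462 × 5.79 − 0.0534) − 1] = 177.7 / 53.79 = 3.304 mg/L.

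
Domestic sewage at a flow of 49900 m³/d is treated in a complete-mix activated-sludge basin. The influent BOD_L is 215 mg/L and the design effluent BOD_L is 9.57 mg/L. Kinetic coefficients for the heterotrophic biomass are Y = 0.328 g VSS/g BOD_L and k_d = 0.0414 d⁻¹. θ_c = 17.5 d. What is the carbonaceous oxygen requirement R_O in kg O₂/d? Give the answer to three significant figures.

R_O ≈ 7480 kg O₂/d

The observed yield is Y_obs = Y/(1 + k_d·θ_c) = 0.328 / (1 + 0.0414 × 17.5) = 0.328 / 1.724 = 0.1902 g VSS per g BOD_L removed.
ΔS = 215 − 9.57 = 205.4 mg/L, so the substrate removal rate is 49900 × 205.4/1000 = 10251 kg BOD_L/d.
Biomass synthesised: P_X = Y_obs × 10251 = 1950 kg VSS/d.
R_O = Q·ΔS − 1.42 P_X = 10251 − 2769 = 7482 kg O₂/d.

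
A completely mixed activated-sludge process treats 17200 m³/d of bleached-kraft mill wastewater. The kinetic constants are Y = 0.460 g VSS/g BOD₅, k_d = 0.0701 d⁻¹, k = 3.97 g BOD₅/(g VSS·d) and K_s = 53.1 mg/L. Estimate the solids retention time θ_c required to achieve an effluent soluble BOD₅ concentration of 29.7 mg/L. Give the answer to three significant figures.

θ_c ≈ 1.71 d

From 1/θ_c = Y·k·S/(K_s + S) − k_d: Y·k·S/(K_s+S) = 0.460 × 3.97 × 29.7 / (53.1 + 29.7) = 0.6551 d⁻¹.
1/θ_c = 0.6551 − 0.0701 = 0.5850 d⁻¹, so θ_c = 1.710 d.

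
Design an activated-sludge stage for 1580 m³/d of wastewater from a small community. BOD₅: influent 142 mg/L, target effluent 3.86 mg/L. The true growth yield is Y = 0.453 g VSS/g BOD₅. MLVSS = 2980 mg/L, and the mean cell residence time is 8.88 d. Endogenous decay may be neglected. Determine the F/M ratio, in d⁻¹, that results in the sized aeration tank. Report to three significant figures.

With k_d = 0 the design equation reduces to V = Y Q (S₀−S) θ_c / X = 0.453 × 1580 × (142 − 3.86) × 8.88 / 2980 = 294.6 m³.
F/M = applied load / biomass = Q·S₀/(V·X) = 1580 × 142 / (294.6 × 2980) = 0.2555 d⁻¹.

F/M ≈ 0.256 d⁻¹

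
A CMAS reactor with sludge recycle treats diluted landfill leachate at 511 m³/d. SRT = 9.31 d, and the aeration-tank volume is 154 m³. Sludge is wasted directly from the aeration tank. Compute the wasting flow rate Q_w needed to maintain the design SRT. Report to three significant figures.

For wasting at MLVSS concentration, Q_w = V/θ_c = 154.0/9.31 = 16.54 m³/d.

Q_w ≈ 16.5 m³/d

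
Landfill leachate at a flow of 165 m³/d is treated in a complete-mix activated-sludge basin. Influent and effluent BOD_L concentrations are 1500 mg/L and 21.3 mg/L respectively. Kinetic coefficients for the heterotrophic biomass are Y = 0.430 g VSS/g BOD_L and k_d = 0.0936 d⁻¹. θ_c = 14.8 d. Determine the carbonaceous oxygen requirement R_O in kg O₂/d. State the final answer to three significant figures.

R_O ≈ 182 kg O₂/d

Y_obs = Y / (1 + k_d θ_c) = 0.430 / (1 + 0.0936 × 14.8) = 0.430 / 2.385 = 0.1803.
Q·(S₀ − S) = 165 × (1500 − 21.3) × 10⁻³ = 244.0 kg/d removed.
P_X = Y_obs·Q·(S₀ − S) = 0.1803 × 244.0 = 43.98 kg VSS/d.
Carbonaceous O₂ demand = substrate oxidised − cell-mass equivalent = 244.0 − 1.42 × 43.98 = 181.5 kg O₂/d.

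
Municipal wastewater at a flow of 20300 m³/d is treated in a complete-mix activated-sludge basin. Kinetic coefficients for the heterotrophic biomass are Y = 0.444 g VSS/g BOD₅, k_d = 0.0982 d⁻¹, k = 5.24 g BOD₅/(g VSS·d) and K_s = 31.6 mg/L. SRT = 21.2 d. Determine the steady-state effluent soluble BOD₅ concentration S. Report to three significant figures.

Effluent substrate depends only on kinetics and SRT: S = K_s(1 + k_d θ_c) / [θ_c(Yk − k_d) − 1] = 31.6 × (1 + 0.0982 × 21.2) / [21.2 × (0.444 × 5.24 − 0.0982) − 1] = 97.39 / 46.24 = 2.106 mg/L.

S ≈ 2.11 mg/L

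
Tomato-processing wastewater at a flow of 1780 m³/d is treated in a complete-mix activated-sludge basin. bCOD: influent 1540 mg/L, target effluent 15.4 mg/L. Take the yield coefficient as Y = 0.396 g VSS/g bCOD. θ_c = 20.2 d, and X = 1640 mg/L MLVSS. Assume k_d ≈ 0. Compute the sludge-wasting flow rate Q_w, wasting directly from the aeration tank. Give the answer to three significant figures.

Biomass mass balance (decay neglected): V·X = Y·Q·(S₀ − S)·θ_c, so V = 0.396 × 1780 × (1540 − 15.4) × 20.2 / 1640 = 13237 m³.
For wasting at MLVSS concentration, Q_w = V/θ_c = 13237/20.2 = 655.3 m³/d.

Q_w ≈ 655 m³/d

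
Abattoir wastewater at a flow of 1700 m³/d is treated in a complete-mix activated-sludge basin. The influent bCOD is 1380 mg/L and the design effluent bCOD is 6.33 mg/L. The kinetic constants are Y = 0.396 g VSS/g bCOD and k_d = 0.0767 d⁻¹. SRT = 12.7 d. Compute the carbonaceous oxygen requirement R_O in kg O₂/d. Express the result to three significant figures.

R_O ≈ 1670 kg O₂/d

The observed yield is Y_obs = Y/(1 + k_d·θ_c) = 0.396 / (1 + 0.0767 × 12.7) = 0.396 / 1.974 = 0.2006 g VSS per g bCOD removed.
Mass of bCOD removed per day: Q(S₀ − S) = 1700 × 1374 g/m³ = 2335 kg/d.
P_X = Y_obs·Q·(S₀ − S) = 0.2006 × 2335 = 468.4 kg VSS/d.
Carbonaceous O₂ demand = substrate oxidised − cell-mass equivalent = 2335 − 1.42 × 468.4 = 1670 kg O₂/d.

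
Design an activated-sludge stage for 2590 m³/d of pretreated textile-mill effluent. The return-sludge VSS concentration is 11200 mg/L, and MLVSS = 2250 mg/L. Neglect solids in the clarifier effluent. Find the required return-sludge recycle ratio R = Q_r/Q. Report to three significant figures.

R ≈ 0.251

R = Q_r/Q = X/(X_r − X) = 2250 / (11200 − 2250) = 0.2514.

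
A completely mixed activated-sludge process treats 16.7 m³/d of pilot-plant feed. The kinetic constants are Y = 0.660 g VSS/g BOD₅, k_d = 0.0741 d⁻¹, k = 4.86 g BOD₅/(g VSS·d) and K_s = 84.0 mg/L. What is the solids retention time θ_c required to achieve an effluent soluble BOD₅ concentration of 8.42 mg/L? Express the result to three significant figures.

From 1/θ_c = Y·k·S/(K_s + S) − k_d: Y·k·S/(K_s+S) = 0.660 × 4.86 × 8.42 / (84.0 + 8.42) = 0.2922 d⁻¹.
Then 1/θ_c = μ − k_d = 0.2922 − 0.0741 = 0.2181 d⁻¹, giving θ_c = 4.584 d.

θ_c ≈ 4.58 d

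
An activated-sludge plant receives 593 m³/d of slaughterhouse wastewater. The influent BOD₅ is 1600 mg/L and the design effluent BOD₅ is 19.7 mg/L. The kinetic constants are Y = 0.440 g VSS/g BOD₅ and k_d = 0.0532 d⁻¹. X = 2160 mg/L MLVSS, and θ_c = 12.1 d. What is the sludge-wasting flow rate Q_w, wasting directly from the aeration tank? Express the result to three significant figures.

From the SRT design equation V = Y Q (S₀−S) θ_c / [X (1 + k_d θ_c)] = 0.440 × 593 × (1600 − 19.7) × 12.1 / [2160 × (1 + 0.0532 × 12.1)] = 4.99×10^6 / 3550 = 1405 m³.
Wasting from the aeration tank: Q_w = V / θ_c = 1405 / 12.1 = 116.1 m³/d.

Q_w ≈ 116 m³/d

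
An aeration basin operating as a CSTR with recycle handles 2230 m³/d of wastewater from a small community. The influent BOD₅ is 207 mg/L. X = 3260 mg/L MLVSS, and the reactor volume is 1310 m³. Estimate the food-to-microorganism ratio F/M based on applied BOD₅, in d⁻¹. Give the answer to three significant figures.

F/M ≈ 0.108 d⁻¹

Food-to-microorganism ratio F/M = Q S₀ / (V X) = 2230 × 207 / (1310 × 3260) = 0.1081 d⁻¹.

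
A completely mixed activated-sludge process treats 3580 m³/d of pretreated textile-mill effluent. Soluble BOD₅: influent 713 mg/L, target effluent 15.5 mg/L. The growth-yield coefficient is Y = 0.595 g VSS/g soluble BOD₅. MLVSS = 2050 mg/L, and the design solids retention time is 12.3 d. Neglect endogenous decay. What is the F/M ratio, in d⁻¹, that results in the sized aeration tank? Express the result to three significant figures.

V·X = Y·Q·ΔS·θ_c gives V = 0.595 × 3580 × (713 − 15.5) × 12.3 / 2050 = 8914 m³.
Food-to-microorganism ratio F/M = Q S₀ / (V X) = 3580 × 713 / (8914 × 2050) = 0.1397 d⁻¹.

F/M ≈ 0.140 d⁻¹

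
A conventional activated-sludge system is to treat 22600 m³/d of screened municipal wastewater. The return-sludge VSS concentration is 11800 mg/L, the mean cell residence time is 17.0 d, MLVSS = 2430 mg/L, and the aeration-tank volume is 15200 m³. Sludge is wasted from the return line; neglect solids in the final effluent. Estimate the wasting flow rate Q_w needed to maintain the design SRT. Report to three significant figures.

Wasting from the return line (neglecting effluent solids): Q_w = V·X / (θ_c·X_r) = 15200 × 2430 / (17.0 × 11800) = 184.1 m³/d.

Q_w ≈ 184 m³/d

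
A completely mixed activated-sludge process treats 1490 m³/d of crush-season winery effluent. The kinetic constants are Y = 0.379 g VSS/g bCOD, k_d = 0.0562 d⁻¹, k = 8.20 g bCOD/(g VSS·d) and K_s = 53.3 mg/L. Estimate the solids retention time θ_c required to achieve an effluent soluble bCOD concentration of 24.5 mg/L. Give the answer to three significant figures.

θ_c ≈ 1.08 d

At the target effluent, Y k S/(K_s+S) = 0.379×8.20×24.5/77.80 = 0.9787 d⁻¹.
Then 1/θ_c = μ − k_d = 0.9787 − 0.0562 = 0.9225 d⁻¹, giving θ_c = 1.084 d.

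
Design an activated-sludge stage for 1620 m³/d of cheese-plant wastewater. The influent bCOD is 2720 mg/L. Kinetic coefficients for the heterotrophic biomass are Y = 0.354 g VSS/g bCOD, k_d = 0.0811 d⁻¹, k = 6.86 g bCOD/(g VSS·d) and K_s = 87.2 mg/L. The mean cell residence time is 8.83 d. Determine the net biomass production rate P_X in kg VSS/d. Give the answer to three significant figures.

For a completely mixed reactor with recycle the Lawrence–McCarty relation gives S = K_s·(1 + k_d·θ_c) / [θ_c·(Y·k − k_d) − 1] = 87.2 × (1 + 0.0811 × 8.83) / [8.83 × (0.354 × 6.86 − 0.0811) − 1] = 149.6 / 19.73 = 7.586 mg/L.
Observed yield with endogenous decay: Y_obs = Y / (1 + k_d·θ_c) = 0.354 / (1 + 0.0811 × 8.83) = 0.354 / 1.716 = 0.2063 g VSS/g bCOD.
Substrate removed = Q·(S₀ − S) = 1620 m³/d × (2720 − 7.59) g/m³ = 4.39×10^6 g/d = 4394 kg/d.
So the net sludge growth is P_X = 0.2063 × 4394 = 906.4 kg VSS/d.

P_X ≈ 906 kg VSS/d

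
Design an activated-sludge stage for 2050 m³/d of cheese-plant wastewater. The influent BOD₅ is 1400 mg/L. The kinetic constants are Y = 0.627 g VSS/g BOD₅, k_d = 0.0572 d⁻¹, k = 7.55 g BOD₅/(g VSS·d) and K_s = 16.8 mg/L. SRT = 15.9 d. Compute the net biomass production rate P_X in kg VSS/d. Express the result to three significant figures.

P_X ≈ 942 kg VSS/d

For a completely mixed reactor with recycle the Lawrence–McCarty relation gives S = K_s·(1 + k_d·θ_c) / [θ_c·(Y·k − k_d) − 1] = 16.8 × (1 + 0.0572 × 15.9) / [15.9 × (0.627 × 7.55 − 0.0572) − 1] = 32.08 / 73.36 = 0.4373 mg/L.
Y_obs = Y / (1 + k_d θ_c) = 0.627 / (1 + 0.0572 × 15.9) = 0.627 / 1.909 = 0.3284.
Mass of BOD₅ removed per day: Q(S₀ − S) = 2050 × 1400 g/m³ = 2869 kg/d.
Biomass produced: P_X = Y_obs·Q·ΔS = 0.3284 × 2869 ≈ 942.1 kg VSS/d.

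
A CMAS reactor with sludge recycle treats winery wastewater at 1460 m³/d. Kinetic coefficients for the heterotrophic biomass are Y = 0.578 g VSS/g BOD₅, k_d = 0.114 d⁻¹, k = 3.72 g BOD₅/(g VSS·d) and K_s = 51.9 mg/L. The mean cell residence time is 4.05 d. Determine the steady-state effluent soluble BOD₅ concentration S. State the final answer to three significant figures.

S ≈ 10.5 mg/L

From the Monod/SRT balance for a CMAS, S = K_s·(1+k_d θ_c)/[θ_c·(Y k − k_d) − 1] = 51.9 × (1 + 0.114 × 4.05) / [4.05 × (0.578 × 3.72 − 0.114) − 1] = 75.86 / 7.246 = 10.47 mg/L.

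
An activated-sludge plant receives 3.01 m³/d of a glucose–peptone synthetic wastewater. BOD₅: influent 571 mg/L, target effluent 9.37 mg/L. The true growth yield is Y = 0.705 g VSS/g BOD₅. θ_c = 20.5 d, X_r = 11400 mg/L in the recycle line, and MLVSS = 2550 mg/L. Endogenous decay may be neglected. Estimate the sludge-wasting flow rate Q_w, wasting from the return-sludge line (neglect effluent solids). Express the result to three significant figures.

V·X = Y·Q·ΔS·θ_c gives V = 0.705 × 3.01 × (571 − 9.37) × 20.5 / 2550 = 9.581 m³.
Q_w = (V·X)/(θ_c X_r) = 9.581 × 2550 / (20.5 × 11400) = 0.1045 m³/d.

Q_w ≈ 0.105 m³/d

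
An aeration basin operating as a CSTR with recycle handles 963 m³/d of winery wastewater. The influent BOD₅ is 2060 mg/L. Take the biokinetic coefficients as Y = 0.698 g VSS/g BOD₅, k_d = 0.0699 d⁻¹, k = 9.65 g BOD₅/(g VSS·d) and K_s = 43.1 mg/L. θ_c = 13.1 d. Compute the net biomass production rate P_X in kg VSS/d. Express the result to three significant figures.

Effluent substrate depends only on kinetics and SRT: S = K_s(1 + k_d θ_c) / [θ_c(Yk − k_d) − 1] = 43.1 × (1 + 0.0699 × 13.1) / [13.1 × (0.698 × 9.65 − 0.0699) − 1] = 82.57 / 86.32 = 0.9565 mg/L.
Observed yield with endogenous decay: Y_obs = Y / (1 + k_d·θ_c) = 0.698 / (1 + 0.0699 × 13.1) = 0.698 / 1.916 = 0.3644 g VSS/g BOD₅.
ΔS = 2060 − 0.956 = 2059 mg/L, so the substrate removal rate is 963 × 2059/1000 = 1983 kg BOD₅/d.
Biomass produced: P_X = Y_obs·Q·ΔS = 0.3644 × 1983 ≈ 722.5 kg VSS/d.

P_X ≈ 722 kg VSS/d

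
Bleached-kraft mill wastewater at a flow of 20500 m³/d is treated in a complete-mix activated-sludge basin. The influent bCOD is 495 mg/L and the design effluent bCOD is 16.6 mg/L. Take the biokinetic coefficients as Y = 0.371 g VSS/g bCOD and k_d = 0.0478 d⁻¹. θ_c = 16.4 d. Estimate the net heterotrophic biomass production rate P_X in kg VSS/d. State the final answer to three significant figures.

The observed yield is Y_obs = Y/(1 + k_d·θ_c) = 0.371 / (1 + 0.0478 × 16.4) = 0.371 / 1.784 = 0.2080 g VSS per g bCOD removed.
Substrate removed = Q·(S₀ − S) = 20500 m³/d × (495 − 16.6) g/m³ = 9.81×10^6 g/d = 9807 kg/d.
Biomass produced: P_X = Y_obs·Q·ΔS = 0.2080 × 9807 ≈ 2040 kg VSS/d.

P_X ≈ 2040 kg VSS/d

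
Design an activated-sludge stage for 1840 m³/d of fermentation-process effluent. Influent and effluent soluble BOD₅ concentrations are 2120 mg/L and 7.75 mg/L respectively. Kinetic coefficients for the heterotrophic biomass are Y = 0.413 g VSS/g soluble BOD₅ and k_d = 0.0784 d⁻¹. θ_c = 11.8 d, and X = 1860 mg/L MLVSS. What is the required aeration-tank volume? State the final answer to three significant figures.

From the SRT design equation V = Y Q (S₀−S) θ_c / [X (1 + k_d θ_c)] = 0.413 × 1840 × (2120 − 7.75) × 11.8 / [1860 × (1 + 0.0784 × 11.8)] = 1.89×10^7 / 3581 = 5290 m³.

V ≈ 5290 m³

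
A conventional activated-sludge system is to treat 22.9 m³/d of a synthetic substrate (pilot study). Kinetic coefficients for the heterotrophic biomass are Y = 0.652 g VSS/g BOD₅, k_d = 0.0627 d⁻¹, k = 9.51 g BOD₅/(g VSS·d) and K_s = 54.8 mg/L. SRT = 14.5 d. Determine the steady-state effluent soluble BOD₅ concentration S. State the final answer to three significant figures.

From the Monod/SRT balance for a CMAS, S = K_s·(1+k_d θ_c)/[θ_c·(Y k − k_d) − 1] = 54.8 × (1 + 0.0627 × 14.5) / [14.5 × (0.652 × 9.51 − 0.0627) − 1] = 104.6 / 88.00 = 1.189 mg/L.

S ≈ 1.19 mg/L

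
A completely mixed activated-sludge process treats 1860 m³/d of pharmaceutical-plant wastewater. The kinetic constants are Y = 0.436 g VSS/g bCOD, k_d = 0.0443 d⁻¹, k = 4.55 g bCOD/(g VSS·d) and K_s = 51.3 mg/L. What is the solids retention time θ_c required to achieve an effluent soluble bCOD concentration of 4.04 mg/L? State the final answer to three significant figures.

Specific growth rate at S = 4.04 mg/L: μ = YkS/(K_s+S) = 0.436·4.55·4.04/(51.3+4.04) = 0.1448 d⁻¹.
θ_c = 1/(μ − k_d) = 1/(0.1448 − 0.0443) = 1/0.1005 = 9.948 d.

θ_c ≈ 9.95 d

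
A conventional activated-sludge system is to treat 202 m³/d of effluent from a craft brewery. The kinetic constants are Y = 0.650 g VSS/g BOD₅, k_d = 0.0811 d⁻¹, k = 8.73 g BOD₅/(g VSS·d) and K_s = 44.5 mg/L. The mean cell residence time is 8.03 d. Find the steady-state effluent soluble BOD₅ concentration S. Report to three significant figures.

From the Monod/SRT balance for a CMAS, S = K_s·(1+k_d θ_c)/[θ_c·(Y k − k_d) − 1] = 44.5 × (1 + 0.0811 × 8.03) / [8.03 × (0.650 × 8.73 − 0.0811) − 1] = 73.48 / 43.92 = 1.673 mg/L.

S ≈ 1.67 mg/L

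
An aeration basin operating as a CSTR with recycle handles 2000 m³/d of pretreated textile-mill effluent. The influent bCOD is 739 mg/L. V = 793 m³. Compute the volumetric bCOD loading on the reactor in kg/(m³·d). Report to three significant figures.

L_v ≈ 1.86 kg bCOD/(m³·d)

Volumetric loading L_v = Q·S₀ / V = 2000 × 739 g/m³ / 793.0 m³ = 1864 g/(m³·d) = 1.864 kg bCOD/(m³·d).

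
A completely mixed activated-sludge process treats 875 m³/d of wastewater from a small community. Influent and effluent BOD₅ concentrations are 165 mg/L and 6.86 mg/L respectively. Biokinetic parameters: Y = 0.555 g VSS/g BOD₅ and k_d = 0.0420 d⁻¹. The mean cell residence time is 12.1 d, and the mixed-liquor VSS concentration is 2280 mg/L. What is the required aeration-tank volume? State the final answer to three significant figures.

Rearranging the biomass balance for a CMAS with decay, V = Y·Q·ΔS·θ_c / [X·(1+k_d θ_c)] = 0.555 × 875 × (165 − 6.86) × 12.1 / [2280 × (1 + 0.0420 × 12.1)] = 9.29×10^5 / 3439 = 270.2 m³.

V ≈ 270 m³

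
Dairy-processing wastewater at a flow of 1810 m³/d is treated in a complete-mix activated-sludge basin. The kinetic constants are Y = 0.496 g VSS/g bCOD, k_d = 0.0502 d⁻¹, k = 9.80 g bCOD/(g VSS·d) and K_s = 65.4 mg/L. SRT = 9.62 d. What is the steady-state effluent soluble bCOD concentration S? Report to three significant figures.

S ≈ 2.14 mg/L

For a completely mixed reactor with recycle the Lawrence–McCarty relation gives S = K_s·(1 + k_d·θ_c) / [θ_c·(Y·k − k_d) − 1] = 65.4 × (1 + 0.0502 × 9.62) / [9.62 × (0.496 × 9.80 − 0.0502) − 1] = 96.98 / 45.28 = 2.142 mg/L.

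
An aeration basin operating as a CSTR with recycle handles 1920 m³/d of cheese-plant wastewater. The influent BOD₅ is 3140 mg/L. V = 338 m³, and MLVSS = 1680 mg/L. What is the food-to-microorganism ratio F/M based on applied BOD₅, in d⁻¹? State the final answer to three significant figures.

Food-to-microorganism ratio F/M = Q S₀ / (V X) = 1920 × 3140 / (338.0 × 1680) = 10.62 d⁻¹.

F/M ≈ 10.6 d⁻¹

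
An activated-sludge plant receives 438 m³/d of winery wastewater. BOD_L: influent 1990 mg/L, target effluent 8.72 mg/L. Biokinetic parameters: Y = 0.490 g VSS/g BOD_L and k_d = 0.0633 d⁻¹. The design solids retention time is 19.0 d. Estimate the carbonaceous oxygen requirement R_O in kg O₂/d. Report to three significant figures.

R_O ≈ 594 kg O₂/d

Y_obs = Y / (1 + k_d θ_c) = 0.490 / (1 + 0.0633 × 19.0) = 0.490 / 2.203 = 0.2225.
Q·(S₀ − S) = 438 × (1990 − 8.72) × 10⁻³ = 867.8 kg/d removed.
P_X = Y_obs·Q·(S₀ − S) = 0.2225 × 867.8 = 193.0 kg VSS/d.
R_O = Q·ΔS − 1.42 P_X = 867.8 − 274.1 = 593.7 kg O₂/d.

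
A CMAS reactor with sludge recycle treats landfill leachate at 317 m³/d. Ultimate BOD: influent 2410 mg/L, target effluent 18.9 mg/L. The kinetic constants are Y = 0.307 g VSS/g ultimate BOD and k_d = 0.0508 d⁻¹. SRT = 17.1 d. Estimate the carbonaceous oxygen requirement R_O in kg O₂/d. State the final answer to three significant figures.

R_O ≈ 581 kg O₂/d

Correct the yield for decay: Y_obs = Y/(1 + k_d θ_c) = 0.307 / (1 + 0.0508 × 17.1) = 0.307 / 1.869 = 0.1643.
Q·(S₀ − S) = 317 × (2410 − 18.9) × 10⁻³ = 758.0 kg/d removed.
Biomass synthesised: P_X = Y_obs × 758.0 = 124.5 kg VSS/d.
Carbonaceous O₂ demand = substrate oxidised − cell-mass equivalent = 758.0 − 1.42 × 124.5 = 581.2 kg O₂/d.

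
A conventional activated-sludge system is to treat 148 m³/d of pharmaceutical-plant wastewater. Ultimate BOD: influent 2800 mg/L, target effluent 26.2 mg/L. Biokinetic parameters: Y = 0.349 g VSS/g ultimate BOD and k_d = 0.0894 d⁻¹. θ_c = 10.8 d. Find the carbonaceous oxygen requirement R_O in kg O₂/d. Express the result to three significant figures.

The observed yield is Y_obs = Y/(1 + k_d·θ_c) = 0.349 / (1 + 0.0894 × 10.8) = 0.349 / 1.966 = 0.1776 g VSS per g ultimate BOD removed.
ΔS = 2800 − 26.2 = 2774 mg/L, so the substrate removal rate is 148 × 2774/1000 = 410.5 kg ultimate BOD/d.
Net sludge production P_X = 0.1776 × 410.5 = 72.89 kg VSS/d.
R_O = Q·ΔS − 1.42 P_X = 410.5 − 103.5 = 307.0 kg O₂/d.

R_O ≈ 307 kg O₂/d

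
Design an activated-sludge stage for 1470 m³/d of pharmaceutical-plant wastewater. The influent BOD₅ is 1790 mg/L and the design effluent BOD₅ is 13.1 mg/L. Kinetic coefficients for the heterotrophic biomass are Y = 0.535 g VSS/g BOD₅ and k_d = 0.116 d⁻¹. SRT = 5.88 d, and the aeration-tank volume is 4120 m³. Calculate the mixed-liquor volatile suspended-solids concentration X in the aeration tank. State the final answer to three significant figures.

From V·X·(1 + k_d·θ_c) = Y·Q·(S₀ − S)·θ_c: X = 0.535 × 1470 × (1790 − 13.1) × 5.88 / [4120 × (1 + 0.116 × 5.88)] = 1186 mg/L.

X ≈ 1190 mg/L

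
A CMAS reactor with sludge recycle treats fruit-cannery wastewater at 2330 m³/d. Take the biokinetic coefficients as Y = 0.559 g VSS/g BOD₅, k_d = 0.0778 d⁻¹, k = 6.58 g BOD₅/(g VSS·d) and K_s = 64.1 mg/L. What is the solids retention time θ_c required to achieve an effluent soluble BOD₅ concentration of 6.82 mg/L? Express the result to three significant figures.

θ_c ≈ 3.62 d

Specific growth rate at S = 6.82 mg/L: μ = YkS/(K_s+S) = 0.559·6.58·6.82/(64.1+6.82) = 0.3537 d⁻¹.
θ_c = 1/(μ − k_d) = 1/(0.3537 − 0.0778) = 1/0.2759 = 3.624 d.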